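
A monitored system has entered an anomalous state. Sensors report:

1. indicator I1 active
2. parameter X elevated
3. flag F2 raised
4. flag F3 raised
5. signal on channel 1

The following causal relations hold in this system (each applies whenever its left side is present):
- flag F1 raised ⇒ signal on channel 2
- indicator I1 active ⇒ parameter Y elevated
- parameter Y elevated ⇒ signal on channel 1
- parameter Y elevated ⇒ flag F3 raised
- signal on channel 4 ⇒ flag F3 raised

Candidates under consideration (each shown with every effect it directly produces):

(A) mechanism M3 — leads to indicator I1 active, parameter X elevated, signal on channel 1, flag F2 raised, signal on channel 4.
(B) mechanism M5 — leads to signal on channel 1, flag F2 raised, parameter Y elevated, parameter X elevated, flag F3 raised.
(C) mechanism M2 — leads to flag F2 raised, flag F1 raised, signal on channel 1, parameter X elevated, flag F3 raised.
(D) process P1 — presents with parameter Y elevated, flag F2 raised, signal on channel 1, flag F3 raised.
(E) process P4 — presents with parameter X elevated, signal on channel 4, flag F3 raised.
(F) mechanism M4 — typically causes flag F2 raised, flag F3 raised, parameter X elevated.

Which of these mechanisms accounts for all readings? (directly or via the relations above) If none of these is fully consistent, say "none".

A

Testing each hypothesis:
(A) mechanism M3 — indicator I1 active ✓; parameter X elevated ✓; flag F2 raised ✓; flag F3 raised ✓ (via signal on channel 4 → flag F3 raised); signal on channel 1 ✓
(B) mechanism M5 — indicator I1 active ✗; parameter X elevated ✓; flag F2 raised ✓; flag F3 raised ✓; signal on channel 1 ✓
(C) mechanism M2 — indicator I1 active ✗; parameter X elevated ✓; flag F2 raised ✓; flag F3 raised ✓; signal on channel 1 ✓
(D) process P1 — indicator I1 active ✗; parameter X elevated ✗; flag F2 raised ✓; flag F3 raised ✓; signal on channel 1 ✓
(E) process P4 — does not account for indicator I1 active, flag F2 raised, signal on channel 1
(F) mechanism M4 — indicator I1 active ✗; parameter X elevated ✓; flag F2 raised ✓; flag F3 raised ✓; signal on channel 1 ✗
(A) alone accounts for all the evidence.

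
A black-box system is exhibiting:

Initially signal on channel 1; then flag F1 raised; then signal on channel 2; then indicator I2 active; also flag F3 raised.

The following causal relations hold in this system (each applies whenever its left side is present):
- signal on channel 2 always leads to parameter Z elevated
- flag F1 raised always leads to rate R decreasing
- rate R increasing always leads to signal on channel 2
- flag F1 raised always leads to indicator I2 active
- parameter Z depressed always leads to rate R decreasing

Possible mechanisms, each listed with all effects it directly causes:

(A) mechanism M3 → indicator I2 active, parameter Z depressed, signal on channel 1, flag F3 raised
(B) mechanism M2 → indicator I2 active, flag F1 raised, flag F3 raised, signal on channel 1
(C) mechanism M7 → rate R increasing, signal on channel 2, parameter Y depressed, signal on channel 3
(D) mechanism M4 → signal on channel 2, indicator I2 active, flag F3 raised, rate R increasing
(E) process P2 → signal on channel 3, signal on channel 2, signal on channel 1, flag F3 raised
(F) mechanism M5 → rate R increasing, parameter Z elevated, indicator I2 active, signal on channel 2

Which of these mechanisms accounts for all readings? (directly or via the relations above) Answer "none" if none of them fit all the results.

Testing each hypothesis:
(A) mechanism M3 — signal on channel 1 +; flag F1 raised -; signal on channel 2 -; indicator I2 active +; flag F3 raised +
(B) mechanism M2 — does not account for signal on channel 2
(C) mechanism M7 — does not account for signal on channel 1, flag F1 raised, indicator I2 active, flag F3 raised
(D) mechanism M4 — does not account for signal on channel 1, flag F1 raised
(E) process P2 — does not account for flag F1 raised, indicator I2 active
(F) mechanism M5 — signal on channel 1 -; flag F1 raised -; signal on channel 2 +; indicator I2 active +; flag F3 raised -
No candidate is consistent with all observations.

none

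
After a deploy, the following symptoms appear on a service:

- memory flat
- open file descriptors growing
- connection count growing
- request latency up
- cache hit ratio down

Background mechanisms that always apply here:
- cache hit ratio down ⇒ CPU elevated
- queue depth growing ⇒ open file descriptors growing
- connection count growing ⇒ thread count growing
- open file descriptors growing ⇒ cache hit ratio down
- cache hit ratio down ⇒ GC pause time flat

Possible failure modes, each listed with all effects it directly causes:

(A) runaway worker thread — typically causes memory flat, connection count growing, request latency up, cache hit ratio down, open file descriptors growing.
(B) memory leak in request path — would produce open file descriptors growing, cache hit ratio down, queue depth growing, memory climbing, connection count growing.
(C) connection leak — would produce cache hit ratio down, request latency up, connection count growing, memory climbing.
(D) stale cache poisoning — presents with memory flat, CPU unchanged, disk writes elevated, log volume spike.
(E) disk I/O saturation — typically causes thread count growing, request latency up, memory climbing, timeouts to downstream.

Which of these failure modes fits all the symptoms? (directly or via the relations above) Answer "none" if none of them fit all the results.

A

For each candidate, compare predicted effects to what was observed:
(A) runaway worker thread — memory flat yes; open file descriptors growing yes; connection count growing yes; request latency up yes; cache hit ratio down yes
(B) memory leak in request path — memory flat NO; open file descriptors growing yes; connection count growing yes; request latency up NO; cache hit ratio down yes
(C) connection leak — memory flat NO; open file descriptors growing NO; connection count growing yes; request latency up yes; cache hit ratio down yes
(D) stale cache poisoning — memory flat yes; open file descriptors growing NO; connection count growing NO; request latency up NO; cache hit ratio down NO
(E) disk I/O saturation — fails on memory flat, open file descriptors growing, connection count growing, cache hit ratio down (predicts memory climbing, not memory flat)
(A) alone accounts for all the evidence.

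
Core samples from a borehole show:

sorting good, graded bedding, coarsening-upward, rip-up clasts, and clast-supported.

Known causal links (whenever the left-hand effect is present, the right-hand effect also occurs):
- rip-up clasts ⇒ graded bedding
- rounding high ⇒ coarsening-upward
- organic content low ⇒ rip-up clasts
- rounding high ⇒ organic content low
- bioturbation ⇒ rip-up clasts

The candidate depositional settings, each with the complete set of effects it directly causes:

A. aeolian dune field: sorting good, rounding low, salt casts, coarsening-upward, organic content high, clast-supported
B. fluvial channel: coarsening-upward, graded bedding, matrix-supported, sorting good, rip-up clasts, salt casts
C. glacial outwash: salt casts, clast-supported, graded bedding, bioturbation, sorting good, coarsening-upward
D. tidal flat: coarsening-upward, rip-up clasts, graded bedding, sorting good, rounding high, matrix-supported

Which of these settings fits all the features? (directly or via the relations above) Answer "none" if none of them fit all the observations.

Testing each hypothesis:
(A) aeolian dune field — sorting good match; graded bedding miss; coarsening-upward match; rip-up clasts miss; clast-supported match
(B) fluvial channel — sorting good match; graded bedding match; coarsening-upward match; rip-up clasts match; clast-supported miss
(C) glacial outwash — sorting good match; graded bedding match; coarsening-upward match; rip-up clasts match (via bioturbation → rip-up clasts); clast-supported match
(D) tidal flat — sorting good match; graded bedding match; coarsening-upward match; rip-up clasts match; clast-supported miss
(C) alone accounts for all the evidence.

C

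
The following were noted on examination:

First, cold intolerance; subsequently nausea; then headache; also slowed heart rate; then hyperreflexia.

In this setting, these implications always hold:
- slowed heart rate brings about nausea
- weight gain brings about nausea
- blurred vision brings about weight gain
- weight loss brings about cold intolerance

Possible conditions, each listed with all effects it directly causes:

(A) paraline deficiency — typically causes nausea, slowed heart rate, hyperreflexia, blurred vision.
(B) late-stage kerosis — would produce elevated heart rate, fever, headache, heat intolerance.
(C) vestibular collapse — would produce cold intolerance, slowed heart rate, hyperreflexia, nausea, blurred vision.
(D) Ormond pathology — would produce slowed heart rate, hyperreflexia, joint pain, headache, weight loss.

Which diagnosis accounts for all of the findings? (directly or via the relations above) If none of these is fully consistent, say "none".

Checking each candidate against the observations:
(A) paraline deficiency — cold intolerance -; nausea +; headache -; slowed heart rate +; hyperreflexia +
(B) late-stage kerosis — fails on cold intolerance, nausea, slowed heart rate, hyperreflexia (predicts heat intolerance, not cold intolerance; predicts elevated heart rate, not slowed heart rate)
(C) vestibular collapse — does not account for headache
(D) Ormond pathology — accounts for every observation (cold intolerance by weight loss → cold intolerance)
Only (D) is consistent with every observation.

D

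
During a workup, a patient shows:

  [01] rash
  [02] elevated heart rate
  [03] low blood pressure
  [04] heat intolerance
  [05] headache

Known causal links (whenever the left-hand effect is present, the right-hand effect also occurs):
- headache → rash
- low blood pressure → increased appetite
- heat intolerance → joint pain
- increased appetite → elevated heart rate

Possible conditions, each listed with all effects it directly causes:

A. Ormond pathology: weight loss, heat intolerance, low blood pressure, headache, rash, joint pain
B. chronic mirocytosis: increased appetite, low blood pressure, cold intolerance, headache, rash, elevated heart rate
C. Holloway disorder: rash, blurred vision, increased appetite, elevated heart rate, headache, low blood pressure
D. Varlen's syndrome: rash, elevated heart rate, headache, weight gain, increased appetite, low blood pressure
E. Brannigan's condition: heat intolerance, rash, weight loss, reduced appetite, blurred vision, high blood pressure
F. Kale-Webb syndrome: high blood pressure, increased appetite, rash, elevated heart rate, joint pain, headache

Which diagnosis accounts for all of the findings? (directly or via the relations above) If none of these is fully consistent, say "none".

Testing each hypothesis:
(A) Ormond pathology — rash +; elevated heart rate + (through low blood pressure → increased appetite → elevated heart rate); low blood pressure +; heat intolerance +; headache +
(B) chronic mirocytosis — rash +; elevated heart rate +; low blood pressure +; heat intolerance -; headache +
(C) Holloway disorder — rash +; elevated heart rate +; low blood pressure +; heat intolerance -; headache +
(D) Varlen's syndrome — rash +; elevated heart rate +; low blood pressure +; heat intolerance -; headache +
(E) Brannigan's condition — rash +; elevated heart rate -; low blood pressure -; heat intolerance +; headache -
(F) Kale-Webb syndrome — fails on low blood pressure, heat intolerance (predicts high blood pressure, not low blood pressure)
(A) is the only candidate with no mismatches.

A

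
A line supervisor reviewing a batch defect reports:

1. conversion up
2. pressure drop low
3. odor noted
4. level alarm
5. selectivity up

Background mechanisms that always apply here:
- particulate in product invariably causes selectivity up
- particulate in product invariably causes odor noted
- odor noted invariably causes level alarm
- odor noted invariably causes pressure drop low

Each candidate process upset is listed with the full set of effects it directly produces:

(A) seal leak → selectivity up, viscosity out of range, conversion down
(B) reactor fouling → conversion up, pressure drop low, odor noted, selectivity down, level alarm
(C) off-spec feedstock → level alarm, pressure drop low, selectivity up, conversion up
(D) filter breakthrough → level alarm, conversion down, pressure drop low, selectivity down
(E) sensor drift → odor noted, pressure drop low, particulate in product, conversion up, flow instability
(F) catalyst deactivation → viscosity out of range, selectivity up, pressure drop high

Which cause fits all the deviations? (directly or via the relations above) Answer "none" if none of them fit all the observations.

Testing each hypothesis:
(A) seal leak — conversion up NO; pressure drop low NO; odor noted NO; level alarm NO; selectivity up yes
(B) reactor fouling — conversion up yes; pressure drop low yes; odor noted yes; level alarm yes; selectivity up NO
(C) off-spec feedstock — conversion up yes; pressure drop low yes; odor noted NO; level alarm yes; selectivity up yes
(D) filter breakthrough — conversion up NO; pressure drop low yes; odor noted NO; level alarm yes; selectivity up NO
(E) sensor drift — accounts for every observation (level alarm by odor noted → level alarm)
(F) catalyst deactivation — conversion up NO; pressure drop low NO; odor noted NO; level alarm NO; selectivity up yes
Only (E) is consistent with every observation.

E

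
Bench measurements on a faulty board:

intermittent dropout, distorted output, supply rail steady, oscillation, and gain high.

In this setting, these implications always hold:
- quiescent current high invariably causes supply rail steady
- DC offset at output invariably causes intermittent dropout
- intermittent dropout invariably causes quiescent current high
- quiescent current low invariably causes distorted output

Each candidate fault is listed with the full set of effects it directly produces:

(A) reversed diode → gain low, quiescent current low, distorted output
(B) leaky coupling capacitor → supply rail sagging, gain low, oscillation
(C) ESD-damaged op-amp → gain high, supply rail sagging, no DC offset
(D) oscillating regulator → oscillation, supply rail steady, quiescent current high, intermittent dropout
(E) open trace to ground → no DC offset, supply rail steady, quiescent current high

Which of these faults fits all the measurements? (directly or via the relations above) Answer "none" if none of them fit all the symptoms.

Checking each candidate against the observations:
(A) reversed diode — fails on intermittent dropout, supply rail steady, oscillation, gain high (predicts gain low, not gain high)
(B) leaky coupling capacitor — fails on intermittent dropout, distorted output, supply rail steady, gain high (predicts supply rail sagging, not supply rail steady; predicts gain low, not gain high)
(C) ESD-damaged op-amp — intermittent dropout -; distorted output -; supply rail steady -; oscillation -; gain high +
(D) oscillating regulator — intermittent dropout +; distorted output -; supply rail steady +; oscillation +; gain high -
(E) open trace to ground — intermittent dropout -; distorted output -; supply rail steady +; oscillation -; gain high -
None of the listed candidates fits everything.

none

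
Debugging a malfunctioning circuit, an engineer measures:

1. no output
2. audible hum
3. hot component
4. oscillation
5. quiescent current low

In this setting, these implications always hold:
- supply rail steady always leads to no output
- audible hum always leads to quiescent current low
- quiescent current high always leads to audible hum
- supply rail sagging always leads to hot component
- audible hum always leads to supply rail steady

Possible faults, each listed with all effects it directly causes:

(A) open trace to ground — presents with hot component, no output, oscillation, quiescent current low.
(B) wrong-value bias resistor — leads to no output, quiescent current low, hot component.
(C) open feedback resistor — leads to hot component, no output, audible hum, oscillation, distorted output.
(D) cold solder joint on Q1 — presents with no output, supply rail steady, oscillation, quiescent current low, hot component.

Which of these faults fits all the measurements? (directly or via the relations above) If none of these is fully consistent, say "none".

C

Per-candidate check:
(A) open trace to ground — no output yes; audible hum NO; hot component yes; oscillation yes; quiescent current low yes
(B) wrong-value bias resistor — no output yes; audible hum NO; hot component yes; oscillation NO; quiescent current low yes
(C) open feedback resistor — no output yes; audible hum yes; hot component yes; oscillation yes; quiescent current low yes (through audible hum → quiescent current low)
(D) cold solder joint on Q1 — does not account for audible hum
(C) is the only candidate with no mismatches.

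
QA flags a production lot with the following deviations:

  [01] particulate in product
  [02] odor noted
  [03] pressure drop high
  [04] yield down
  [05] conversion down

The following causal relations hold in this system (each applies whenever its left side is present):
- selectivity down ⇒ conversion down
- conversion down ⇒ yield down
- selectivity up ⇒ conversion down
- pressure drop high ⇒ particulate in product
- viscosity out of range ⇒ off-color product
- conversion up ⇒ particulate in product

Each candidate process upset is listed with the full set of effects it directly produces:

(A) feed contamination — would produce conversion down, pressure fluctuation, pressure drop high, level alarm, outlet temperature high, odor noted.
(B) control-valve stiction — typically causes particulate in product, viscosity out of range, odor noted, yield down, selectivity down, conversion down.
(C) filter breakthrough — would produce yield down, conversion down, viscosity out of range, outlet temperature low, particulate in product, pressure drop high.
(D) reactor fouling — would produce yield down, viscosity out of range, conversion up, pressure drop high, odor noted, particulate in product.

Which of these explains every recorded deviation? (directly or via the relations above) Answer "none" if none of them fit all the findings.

Checking each candidate against the observations:
(A) feed contamination — particulate in product ✓ (through pressure drop high → particulate in product); odor noted ✓; pressure drop high ✓; yield down ✓ (through conversion down → yield down); conversion down ✓
(B) control-valve stiction — particulate in product ✓; odor noted ✓; pressure drop high ✗; yield down ✓; conversion down ✓
(C) filter breakthrough — particulate in product ✓; odor noted ✗; pressure drop high ✓; yield down ✓; conversion down ✓
(D) reactor fouling — fails on conversion down (predicts conversion up, not conversion down)
(A) is the only candidate with no mismatches.

A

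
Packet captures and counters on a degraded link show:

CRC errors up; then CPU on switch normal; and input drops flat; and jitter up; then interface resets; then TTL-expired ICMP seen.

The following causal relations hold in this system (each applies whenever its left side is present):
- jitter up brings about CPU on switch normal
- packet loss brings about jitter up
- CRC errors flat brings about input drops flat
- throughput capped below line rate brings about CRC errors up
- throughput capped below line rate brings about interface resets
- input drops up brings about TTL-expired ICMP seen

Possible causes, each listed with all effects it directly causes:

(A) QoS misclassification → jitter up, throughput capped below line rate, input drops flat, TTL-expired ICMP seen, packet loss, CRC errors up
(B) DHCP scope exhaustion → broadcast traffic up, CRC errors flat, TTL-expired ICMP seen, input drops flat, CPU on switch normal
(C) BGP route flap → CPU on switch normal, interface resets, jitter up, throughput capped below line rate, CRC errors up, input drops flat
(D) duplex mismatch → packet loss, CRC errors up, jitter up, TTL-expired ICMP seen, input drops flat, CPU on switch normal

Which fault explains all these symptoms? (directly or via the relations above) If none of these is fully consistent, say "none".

Checking each candidate against the observations:
(A) QoS misclassification — accounts for every observation (CPU on switch normal through jitter up → CPU on switch normal)
(B) DHCP scope exhaustion — CRC errors up -; CPU on switch normal +; input drops flat +; jitter up -; interface resets -; TTL-expired ICMP seen +
(C) BGP route flap — does not account for TTL-expired ICMP seen
(D) duplex mismatch — CRC errors up +; CPU on switch normal +; input drops flat +; jitter up +; interface resets -; TTL-expired ICMP seen +
(A) is the only candidate with no mismatches.

A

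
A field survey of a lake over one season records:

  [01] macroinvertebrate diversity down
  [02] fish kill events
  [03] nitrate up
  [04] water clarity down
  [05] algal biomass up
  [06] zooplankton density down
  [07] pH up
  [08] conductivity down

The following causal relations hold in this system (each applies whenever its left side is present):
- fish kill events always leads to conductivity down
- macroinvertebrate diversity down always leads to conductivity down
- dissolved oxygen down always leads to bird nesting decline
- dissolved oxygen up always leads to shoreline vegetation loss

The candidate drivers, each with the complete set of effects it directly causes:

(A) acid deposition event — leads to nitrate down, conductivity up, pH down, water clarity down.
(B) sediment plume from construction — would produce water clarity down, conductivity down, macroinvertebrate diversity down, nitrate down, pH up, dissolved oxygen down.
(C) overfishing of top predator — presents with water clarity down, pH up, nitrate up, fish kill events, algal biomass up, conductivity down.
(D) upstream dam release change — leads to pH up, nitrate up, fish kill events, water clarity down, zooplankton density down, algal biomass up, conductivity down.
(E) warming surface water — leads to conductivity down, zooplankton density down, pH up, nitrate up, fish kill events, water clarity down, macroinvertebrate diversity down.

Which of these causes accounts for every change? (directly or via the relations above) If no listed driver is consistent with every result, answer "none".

none

Checking each candidate against the observations:
(A) acid deposition event — macroinvertebrate diversity down -; fish kill events -; nitrate up -; water clarity down +; algal biomass up -; zooplankton density down -; pH up -; conductivity down -
(B) sediment plume from construction — macroinvertebrate diversity down +; fish kill events -; nitrate up -; water clarity down +; algal biomass up -; zooplankton density down -; pH up +; conductivity down +
(C) overfishing of top predator — macroinvertebrate diversity down -; fish kill events +; nitrate up +; water clarity down +; algal biomass up +; zooplankton density down -; pH up +; conductivity down +
(D) upstream dam release change — does not account for macroinvertebrate diversity down
(E) warming surface water — macroinvertebrate diversity down +; fish kill events +; nitrate up +; water clarity down +; algal biomass up -; zooplankton density down +; pH up +; conductivity down +
None of the listed candidates fits everything.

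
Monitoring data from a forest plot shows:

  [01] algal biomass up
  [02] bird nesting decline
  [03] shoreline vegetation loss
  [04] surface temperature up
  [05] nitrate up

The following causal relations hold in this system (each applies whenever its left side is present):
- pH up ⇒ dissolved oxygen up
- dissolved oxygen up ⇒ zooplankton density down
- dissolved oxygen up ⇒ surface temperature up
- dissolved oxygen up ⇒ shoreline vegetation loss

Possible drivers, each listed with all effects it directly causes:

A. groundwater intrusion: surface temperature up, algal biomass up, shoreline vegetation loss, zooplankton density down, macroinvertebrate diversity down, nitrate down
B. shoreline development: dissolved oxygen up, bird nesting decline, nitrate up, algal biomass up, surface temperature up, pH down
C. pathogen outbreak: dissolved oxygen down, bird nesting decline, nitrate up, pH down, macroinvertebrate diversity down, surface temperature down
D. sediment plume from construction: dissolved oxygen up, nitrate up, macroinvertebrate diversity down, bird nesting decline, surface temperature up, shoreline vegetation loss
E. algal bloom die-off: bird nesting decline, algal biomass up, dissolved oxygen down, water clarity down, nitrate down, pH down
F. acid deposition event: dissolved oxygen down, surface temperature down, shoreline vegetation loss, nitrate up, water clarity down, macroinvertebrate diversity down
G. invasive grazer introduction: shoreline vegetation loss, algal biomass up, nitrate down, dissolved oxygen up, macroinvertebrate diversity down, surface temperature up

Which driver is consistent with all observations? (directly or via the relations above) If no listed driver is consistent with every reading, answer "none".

Testing each hypothesis:
(A) groundwater intrusion — algal biomass up ✓; bird nesting decline ✗; shoreline vegetation loss ✓; surface temperature up ✓; nitrate up ✗
(B) shoreline development — algal biomass up ✓; bird nesting decline ✓; shoreline vegetation loss ✓ (through dissolved oxygen up → shoreline vegetation loss); surface temperature up ✓; nitrate up ✓
(C) pathogen outbreak — algal biomass up ✗; bird nesting decline ✓; shoreline vegetation loss ✗; surface temperature up ✗; nitrate up ✓
(D) sediment plume from construction — algal biomass up ✗; bird nesting decline ✓; shoreline vegetation loss ✓; surface temperature up ✓; nitrate up ✓
(E) algal bloom die-off — algal biomass up ✓; bird nesting decline ✓; shoreline vegetation loss ✗; surface temperature up ✗; nitrate up ✗
(F) acid deposition event — algal biomass up ✗; bird nesting decline ✗; shoreline vegetation loss ✓; surface temperature up ✗; nitrate up ✓
(G) invasive grazer introduction — algal biomass up ✓; bird nesting decline ✗; shoreline vegetation loss ✓; surface temperature up ✓; nitrate up ✗
(B) is the only candidate with no mismatches.

B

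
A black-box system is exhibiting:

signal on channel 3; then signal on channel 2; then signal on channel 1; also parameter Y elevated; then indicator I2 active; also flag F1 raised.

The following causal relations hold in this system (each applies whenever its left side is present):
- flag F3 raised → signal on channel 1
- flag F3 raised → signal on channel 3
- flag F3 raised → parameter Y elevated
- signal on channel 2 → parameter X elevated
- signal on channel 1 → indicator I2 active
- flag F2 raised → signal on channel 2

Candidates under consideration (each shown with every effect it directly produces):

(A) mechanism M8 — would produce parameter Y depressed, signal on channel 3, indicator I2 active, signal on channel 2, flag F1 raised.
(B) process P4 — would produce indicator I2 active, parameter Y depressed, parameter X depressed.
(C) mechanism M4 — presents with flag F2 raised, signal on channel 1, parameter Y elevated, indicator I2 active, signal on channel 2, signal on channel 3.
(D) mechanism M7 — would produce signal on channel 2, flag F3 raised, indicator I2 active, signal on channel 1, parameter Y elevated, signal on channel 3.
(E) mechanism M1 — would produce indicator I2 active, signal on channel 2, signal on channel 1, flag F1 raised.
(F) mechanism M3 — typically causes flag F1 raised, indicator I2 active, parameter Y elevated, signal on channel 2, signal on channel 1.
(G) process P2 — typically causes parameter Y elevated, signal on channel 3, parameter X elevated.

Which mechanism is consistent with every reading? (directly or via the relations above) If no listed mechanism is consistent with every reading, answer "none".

none

Checking each candidate against the observations:
(A) mechanism M8 — fails on signal on channel 1, parameter Y elevated (predicts parameter Y depressed, not parameter Y elevated)
(B) process P4 — fails on signal on channel 3, signal on channel 2, signal on channel 1, parameter Y elevated, flag F1 raised (predicts parameter Y depressed, not parameter Y elevated)
(C) mechanism M4 — signal on channel 3 yes; signal on channel 2 yes; signal on channel 1 yes; parameter Y elevated yes; indicator I2 active yes; flag F1 raised NO
(D) mechanism M7 — signal on channel 3 yes; signal on channel 2 yes; signal on channel 1 yes; parameter Y elevated yes; indicator I2 active yes; flag F1 raised NO
(E) mechanism M1 — signal on channel 3 NO; signal on channel 2 yes; signal on channel 1 yes; parameter Y elevated NO; indicator I2 active yes; flag F1 raised yes
(F) mechanism M3 — does not account for signal on channel 3
(G) process P2 — signal on channel 3 yes; signal on channel 2 NO; signal on channel 1 NO; parameter Y elevated yes; indicator I2 active NO; flag F1 raised NO
Every candidate fails on at least one observation.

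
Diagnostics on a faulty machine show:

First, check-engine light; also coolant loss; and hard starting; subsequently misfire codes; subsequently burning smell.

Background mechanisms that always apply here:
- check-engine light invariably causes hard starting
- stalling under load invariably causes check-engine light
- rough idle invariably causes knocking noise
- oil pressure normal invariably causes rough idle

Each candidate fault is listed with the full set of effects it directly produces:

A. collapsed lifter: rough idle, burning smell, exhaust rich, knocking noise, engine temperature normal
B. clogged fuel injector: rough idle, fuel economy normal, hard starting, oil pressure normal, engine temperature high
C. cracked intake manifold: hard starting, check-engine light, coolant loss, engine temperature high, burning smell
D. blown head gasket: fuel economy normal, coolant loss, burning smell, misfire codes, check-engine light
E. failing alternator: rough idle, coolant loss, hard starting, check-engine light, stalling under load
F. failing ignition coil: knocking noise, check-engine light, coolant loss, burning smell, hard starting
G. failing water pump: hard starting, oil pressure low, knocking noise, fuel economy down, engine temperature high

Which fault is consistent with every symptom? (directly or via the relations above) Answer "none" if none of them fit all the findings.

Testing each hypothesis:
(A) collapsed lifter — does not account for check-engine light, coolant loss, hard starting, misfire codes
(B) clogged fuel injector — check-engine light miss; coolant loss miss; hard starting match; misfire codes miss; burning smell miss
(C) cracked intake manifold — check-engine light match; coolant loss match; hard starting match; misfire codes miss; burning smell match
(D) blown head gasket — check-engine light match; coolant loss match; hard starting match (by check-engine light → hard starting); misfire codes match; burning smell match
(E) failing alternator — check-engine light match; coolant loss match; hard starting match; misfire codes miss; burning smell miss
(F) failing ignition coil — does not account for misfire codes
(G) failing water pump — does not account for check-engine light, coolant loss, misfire codes, burning smell
(D) is the only candidate with no mismatches.

D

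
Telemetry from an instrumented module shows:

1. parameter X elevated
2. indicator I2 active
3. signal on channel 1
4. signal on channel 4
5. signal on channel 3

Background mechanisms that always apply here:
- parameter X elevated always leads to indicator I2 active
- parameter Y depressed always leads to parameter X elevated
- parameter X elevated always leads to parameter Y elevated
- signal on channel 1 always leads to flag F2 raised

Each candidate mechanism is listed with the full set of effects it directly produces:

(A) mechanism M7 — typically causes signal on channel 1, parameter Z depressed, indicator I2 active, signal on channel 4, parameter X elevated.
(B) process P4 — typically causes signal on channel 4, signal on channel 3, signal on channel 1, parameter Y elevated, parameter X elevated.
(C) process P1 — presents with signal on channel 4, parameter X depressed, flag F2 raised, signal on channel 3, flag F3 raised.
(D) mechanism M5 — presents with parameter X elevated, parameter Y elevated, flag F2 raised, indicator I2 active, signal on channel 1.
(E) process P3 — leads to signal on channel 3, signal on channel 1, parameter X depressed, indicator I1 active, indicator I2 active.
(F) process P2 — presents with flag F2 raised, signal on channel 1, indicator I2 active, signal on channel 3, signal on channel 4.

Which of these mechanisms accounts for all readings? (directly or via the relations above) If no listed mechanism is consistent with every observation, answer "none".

For each candidate, compare predicted effects to what was observed:
(A) mechanism M7 — does not account for signal on channel 3
(B) process P4 — parameter X elevated match; indicator I2 active match (through parameter X elevated → indicator I2 active); signal on channel 1 match; signal on channel 4 match; signal on channel 3 match
(C) process P1 — fails on parameter X elevated, indicator I2 active, signal on channel 1 (predicts parameter X depressed, not parameter X elevated)
(D) mechanism M5 — parameter X elevated match; indicator I2 active match; signal on channel 1 match; signal on channel 4 miss; signal on channel 3 miss
(E) process P3 — fails on parameter X elevated, signal on channel 4 (predicts parameter X depressed, not parameter X elevated)
(F) process P2 — parameter X elevated miss; indicator I2 active match; signal on channel 1 match; signal on channel 4 match; signal on channel 3 match
(B) alone accounts for all the evidence.

B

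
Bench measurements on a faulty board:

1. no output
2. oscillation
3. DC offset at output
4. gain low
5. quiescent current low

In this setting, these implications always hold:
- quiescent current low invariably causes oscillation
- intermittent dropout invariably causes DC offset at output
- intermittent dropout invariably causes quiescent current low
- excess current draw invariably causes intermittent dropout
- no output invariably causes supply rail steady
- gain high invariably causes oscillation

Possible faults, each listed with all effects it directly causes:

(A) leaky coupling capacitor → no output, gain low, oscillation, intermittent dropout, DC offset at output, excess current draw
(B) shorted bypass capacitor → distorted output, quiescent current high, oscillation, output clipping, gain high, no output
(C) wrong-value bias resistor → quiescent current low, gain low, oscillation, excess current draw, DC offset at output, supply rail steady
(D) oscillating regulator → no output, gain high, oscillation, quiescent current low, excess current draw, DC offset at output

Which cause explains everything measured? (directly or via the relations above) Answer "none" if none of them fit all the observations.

A

Per-candidate check:
(A) leaky coupling capacitor — no output yes; oscillation yes; DC offset at output yes; gain low yes; quiescent current low yes (by intermittent dropout → quiescent current low)
(B) shorted bypass capacitor — no output yes; oscillation yes; DC offset at output NO; gain low NO; quiescent current low NO
(C) wrong-value bias resistor — does not account for no output
(D) oscillating regulator — fails on gain low (predicts gain high, not gain low)
(A) is the only candidate with no mismatches.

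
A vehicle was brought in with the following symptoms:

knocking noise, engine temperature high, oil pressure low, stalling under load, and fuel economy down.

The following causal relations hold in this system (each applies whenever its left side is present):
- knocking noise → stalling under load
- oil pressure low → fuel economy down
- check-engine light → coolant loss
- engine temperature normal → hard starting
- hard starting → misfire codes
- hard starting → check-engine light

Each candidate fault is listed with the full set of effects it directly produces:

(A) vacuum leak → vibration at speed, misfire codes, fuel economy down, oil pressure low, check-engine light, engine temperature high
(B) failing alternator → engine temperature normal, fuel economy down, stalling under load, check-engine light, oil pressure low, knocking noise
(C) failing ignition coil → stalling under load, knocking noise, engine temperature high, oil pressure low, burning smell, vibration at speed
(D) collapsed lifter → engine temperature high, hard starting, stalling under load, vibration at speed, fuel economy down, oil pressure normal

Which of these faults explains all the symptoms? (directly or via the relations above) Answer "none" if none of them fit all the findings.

Testing each hypothesis:
(A) vacuum leak — knocking noise NO; engine temperature high yes; oil pressure low yes; stalling under load NO; fuel economy down yes
(B) failing alternator — knocking noise yes; engine temperature high NO; oil pressure low yes; stalling under load yes; fuel economy down yes
(C) failing ignition coil — accounts for every observation (fuel economy down by oil pressure low → fuel economy down)
(D) collapsed lifter — knocking noise NO; engine temperature high yes; oil pressure low NO; stalling under load yes; fuel economy down yes
(C) is the only candidate with no mismatches.

C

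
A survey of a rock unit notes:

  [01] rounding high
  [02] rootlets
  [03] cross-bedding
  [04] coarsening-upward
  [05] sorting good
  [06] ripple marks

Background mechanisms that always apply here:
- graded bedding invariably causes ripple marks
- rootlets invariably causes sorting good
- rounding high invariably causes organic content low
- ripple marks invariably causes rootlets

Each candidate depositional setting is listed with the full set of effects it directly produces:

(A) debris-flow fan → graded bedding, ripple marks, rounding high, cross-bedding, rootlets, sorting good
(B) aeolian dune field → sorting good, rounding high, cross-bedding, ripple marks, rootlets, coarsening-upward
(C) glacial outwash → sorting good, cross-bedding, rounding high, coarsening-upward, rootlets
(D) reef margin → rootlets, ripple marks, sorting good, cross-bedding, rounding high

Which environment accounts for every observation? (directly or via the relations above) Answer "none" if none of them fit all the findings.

B

Testing each hypothesis:
(A) debris-flow fan — rounding high yes; rootlets yes; cross-bedding yes; coarsening-upward NO; sorting good yes; ripple marks yes
(B) aeolian dune field — accounts for every observation
(C) glacial outwash — does not account for ripple marks
(D) reef margin — rounding high yes; rootlets yes; cross-bedding yes; coarsening-upward NO; sorting good yes; ripple marks yes
Only (B) is consistent with every observation.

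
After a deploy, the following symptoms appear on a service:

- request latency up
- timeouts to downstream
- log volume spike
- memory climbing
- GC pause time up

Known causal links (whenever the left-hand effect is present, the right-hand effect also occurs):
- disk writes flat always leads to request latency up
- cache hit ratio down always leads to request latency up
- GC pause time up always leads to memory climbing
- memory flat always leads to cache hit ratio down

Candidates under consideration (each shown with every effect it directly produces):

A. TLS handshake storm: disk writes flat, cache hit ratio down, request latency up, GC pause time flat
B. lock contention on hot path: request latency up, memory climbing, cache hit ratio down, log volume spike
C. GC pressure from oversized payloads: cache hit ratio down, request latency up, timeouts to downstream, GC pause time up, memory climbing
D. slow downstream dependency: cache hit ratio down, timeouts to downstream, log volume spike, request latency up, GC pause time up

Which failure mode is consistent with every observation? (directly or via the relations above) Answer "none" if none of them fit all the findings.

Per-candidate check:
(A) TLS handshake storm — request latency up ✓; timeouts to downstream ✗; log volume spike ✗; memory climbing ✗; GC pause time up ✗
(B) lock contention on hot path — does not account for timeouts to downstream, GC pause time up
(C) GC pressure from oversized payloads — does not account for log volume spike
(D) slow downstream dependency — request latency up ✓; timeouts to downstream ✓; log volume spike ✓; memory climbing ✓ (through GC pause time up → memory climbing); GC pause time up ✓
(D) alone accounts for all the evidence.

D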